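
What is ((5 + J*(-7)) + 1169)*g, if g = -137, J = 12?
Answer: -149330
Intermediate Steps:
((5 + J*(-7)) + 1169)*g = ((5 + 12*(-7)) + 1169)*(-137) = ((5 - 84) + 1169)*(-137) = (-79 + 1169)*(-137) = 1090*(-137) = -149330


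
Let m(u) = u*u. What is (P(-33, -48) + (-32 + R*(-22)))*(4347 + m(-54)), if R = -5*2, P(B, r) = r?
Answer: 1016820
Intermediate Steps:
R = -10
m(u) = u²
(P(-33, -48) + (-32 + R*(-22)))*(4347 + m(-54)) = (-48 + (-32 - 10*(-22)))*(4347 + (-54)²) = (-48 + (-32 + 220))*(4347 + 2916) = (-48 + 188)*7263 = 140*7263 = 1016820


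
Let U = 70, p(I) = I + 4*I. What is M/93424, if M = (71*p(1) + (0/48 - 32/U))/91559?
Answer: 12409/299383280560 ≈ 4.1449e-8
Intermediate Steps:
p(I) = 5*I
M = 12409/3204565 (M = (71*(5*1) + (0/48 - 32/70))/91559 = (71*5 + (0*(1/48) - 32*1/70))*(1/91559) = (355 + (0 - 16/35))*(1/91559) = (355 - 16/35)*(1/91559) = (12409/35)*(1/91559) = 12409/3204565 ≈ 0.0038723)
M/93424 = (12409/3204565)/93424 = (12409/3204565)*(1/93424) = 12409/299383280560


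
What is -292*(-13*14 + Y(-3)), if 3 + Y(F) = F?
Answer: 54896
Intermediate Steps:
Y(F) = -3 + F
-292*(-13*14 + Y(-3)) = -292*(-13*14 + (-3 - 3)) = -292*(-182 - 6) = -292*(-188) = 54896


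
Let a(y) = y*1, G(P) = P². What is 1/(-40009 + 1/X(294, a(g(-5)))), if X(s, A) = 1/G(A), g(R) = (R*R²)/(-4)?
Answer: -16/624519 ≈ -2.5620e-5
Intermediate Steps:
g(R) = -R³/4 (g(R) = R³*(-¼) = -R³/4)
a(y) = y
X(s, A) = A⁻² (X(s, A) = 1/(A²) = A⁻²)
1/(-40009 + 1/X(294, a(g(-5)))) = 1/(-40009 + 1/((-¼*(-5)³)⁻²)) = 1/(-40009 + 1/((-¼*(-125))⁻²)) = 1/(-40009 + 1/((125/4)⁻²)) = 1/(-40009 + 1/(16/15625)) = 1/(-40009 + 15625/16) = 1/(-624519/16) = -16/624519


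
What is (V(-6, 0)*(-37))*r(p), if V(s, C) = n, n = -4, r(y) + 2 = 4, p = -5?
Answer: 296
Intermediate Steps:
r(y) = 2 (r(y) = -2 + 4 = 2)
V(s, C) = -4
(V(-6, 0)*(-37))*r(p) = -4*(-37)*2 = 148*2 = 296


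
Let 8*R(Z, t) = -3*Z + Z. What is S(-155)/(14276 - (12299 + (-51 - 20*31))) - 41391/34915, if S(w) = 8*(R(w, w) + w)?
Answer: -71037159/46227460 ≈ -1.5367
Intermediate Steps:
R(Z, t) = -Z/4 (R(Z, t) = (-3*Z + Z)/8 = (-2*Z)/8 = -Z/4)
S(w) = 6*w (S(w) = 8*(-w/4 + w) = 8*(3*w/4) = 6*w)
S(-155)/(14276 - (12299 + (-51 - 20*31))) - 41391/34915 = (6*(-155))/(14276 - (12299 + (-51 - 20*31))) - 41391/34915 = -930/(14276 - (12299 + (-51 - 620))) - 41391*1/34915 = -930/(14276 - (12299 - 671)) - 41391/34915 = -930/(14276 - 1*11628) - 41391/34915 = -930/(14276 - 11628) - 41391/34915 = -930/2648 - 41391/34915 = -930*1/2648 - 41391/34915 = -465/1324 - 41391/34915 = -71037159/46227460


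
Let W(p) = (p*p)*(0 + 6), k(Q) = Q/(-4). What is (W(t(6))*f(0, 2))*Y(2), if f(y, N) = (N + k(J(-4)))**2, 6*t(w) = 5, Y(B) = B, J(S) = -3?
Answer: 3025/48 ≈ 63.021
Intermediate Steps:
t(w) = 5/6 (t(w) = (1/6)*5 = 5/6)
k(Q) = -Q/4 (k(Q) = Q*(-1/4) = -Q/4)
f(y, N) = (3/4 + N)**2 (f(y, N) = (N - 1/4*(-3))**2 = (N + 3/4)**2 = (3/4 + N)**2)
W(p) = 6*p**2 (W(p) = p**2*6 = 6*p**2)
(W(t(6))*f(0, 2))*Y(2) = ((6*(5/6)**2)*((3 + 4*2)**2/16))*2 = ((6*(25/36))*((3 + 8)**2/16))*2 = (25*((1/16)*11**2)/6)*2 = (25*((1/16)*121)/6)*2 = ((25/6)*(121/16))*2 = (3025/96)*2 = 3025/48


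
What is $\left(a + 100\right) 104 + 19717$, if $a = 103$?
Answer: $40829$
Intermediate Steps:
$\left(a + 100\right) 104 + 19717 = \left(103 + 100\right) 104 + 19717 = 203 \cdot 104 + 19717 = 21112 + 19717 = 40829$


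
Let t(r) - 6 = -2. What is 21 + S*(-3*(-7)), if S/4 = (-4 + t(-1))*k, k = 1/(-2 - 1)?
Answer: 21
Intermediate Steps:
t(r) = 4 (t(r) = 6 - 2 = 4)
k = -⅓ (k = 1/(-3) = -⅓ ≈ -0.33333)
S = 0 (S = 4*((-4 + 4)*(-⅓)) = 4*(0*(-⅓)) = 4*0 = 0)
21 + S*(-3*(-7)) = 21 + 0*(-3*(-7)) = 21 + 0*21 = 21 + 0 = 21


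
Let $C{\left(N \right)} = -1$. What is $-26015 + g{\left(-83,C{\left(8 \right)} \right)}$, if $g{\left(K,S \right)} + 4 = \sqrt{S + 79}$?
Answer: $-26019 + \sqrt{78} \approx -26010.0$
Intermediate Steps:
$g{\left(K,S \right)} = -4 + \sqrt{79 + S}$ ($g{\left(K,S \right)} = -4 + \sqrt{S + 79} = -4 + \sqrt{79 + S}$)
$-26015 + g{\left(-83,C{\left(8 \right)} \right)} = -26015 - \left(4 - \sqrt{79 - 1}\right) = -26015 - \left(4 - \sqrt{78}\right) = -26019 + \sqrt{78}$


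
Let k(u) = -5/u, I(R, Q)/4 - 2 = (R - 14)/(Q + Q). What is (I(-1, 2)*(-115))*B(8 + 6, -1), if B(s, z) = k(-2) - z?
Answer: 5635/2 ≈ 2817.5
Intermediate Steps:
I(R, Q) = 8 + 2*(-14 + R)/Q (I(R, Q) = 8 + 4*((R - 14)/(Q + Q)) = 8 + 4*((-14 + R)/((2*Q))) = 8 + 4*((-14 + R)*(1/(2*Q))) = 8 + 4*((-14 + R)/(2*Q)) = 8 + 2*(-14 + R)/Q)
B(s, z) = 5/2 - z (B(s, z) = -5/(-2) - z = -5*(-½) - z = 5/2 - z)
(I(-1, 2)*(-115))*B(8 + 6, -1) = ((2*(-14 - 1 + 4*2)/2)*(-115))*(5/2 - 1*(-1)) = ((2*(½)*(-14 - 1 + 8))*(-115))*(5/2 + 1) = ((2*(½)*(-7))*(-115))*(7/2) = -7*(-115)*(7/2) = 805*(7/2) = 5635/2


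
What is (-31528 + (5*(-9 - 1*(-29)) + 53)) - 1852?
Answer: -33227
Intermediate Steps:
(-31528 + (5*(-9 - 1*(-29)) + 53)) - 1852 = (-31528 + (5*(-9 + 29) + 53)) - 1852 = (-31528 + (5*20 + 53)) - 1852 = (-31528 + (100 + 53)) - 1852 = (-31528 + 153) - 1852 = -31375 - 1852 = -33227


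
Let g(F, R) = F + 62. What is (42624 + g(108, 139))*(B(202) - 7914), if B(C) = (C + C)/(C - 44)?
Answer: -26746421176/79 ≈ -3.3856e+8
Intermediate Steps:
g(F, R) = 62 + F
B(C) = 2*C/(-44 + C) (B(C) = (2*C)/(-44 + C) = 2*C/(-44 + C))
(42624 + g(108, 139))*(B(202) - 7914) = (42624 + (62 + 108))*(2*202/(-44 + 202) - 7914) = (42624 + 170)*(2*202/158 - 7914) = 42794*(2*202*(1/158) - 7914) = 42794*(202/79 - 7914) = 42794*(-625004/79) = -26746421176/79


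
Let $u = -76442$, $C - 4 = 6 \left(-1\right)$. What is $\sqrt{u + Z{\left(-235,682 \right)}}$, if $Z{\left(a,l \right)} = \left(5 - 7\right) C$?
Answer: $i \sqrt{76438} \approx 276.47 i$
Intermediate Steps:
$C = -2$ ($C = 4 + 6 \left(-1\right) = 4 - 6 = -2$)
$Z{\left(a,l \right)} = 4$ ($Z{\left(a,l \right)} = \left(5 - 7\right) \left(-2\right) = \left(-2\right) \left(-2\right) = 4$)
$\sqrt{u + Z{\left(-235,682 \right)}} = \sqrt{-76442 + 4} = \sqrt{-76438} = i \sqrt{76438}$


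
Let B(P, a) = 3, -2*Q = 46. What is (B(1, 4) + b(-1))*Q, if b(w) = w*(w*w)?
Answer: -46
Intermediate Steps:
Q = -23 (Q = -½*46 = -23)
b(w) = w³ (b(w) = w*w² = w³)
(B(1, 4) + b(-1))*Q = (3 + (-1)³)*(-23) = (3 - 1)*(-23) = 2*(-23) = -46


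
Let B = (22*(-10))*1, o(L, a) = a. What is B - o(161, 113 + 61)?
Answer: -394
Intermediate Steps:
B = -220 (B = -220*1 = -220)
B - o(161, 113 + 61) = -220 - (113 + 61) = -220 - 1*174 = -220 - 174 = -394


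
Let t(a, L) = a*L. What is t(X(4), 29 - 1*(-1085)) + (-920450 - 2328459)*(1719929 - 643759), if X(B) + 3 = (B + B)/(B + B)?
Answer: -3496378400758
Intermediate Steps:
X(B) = -2 (X(B) = -3 + (B + B)/(B + B) = -3 + (2*B)/((2*B)) = -3 + (2*B)*(1/(2*B)) = -3 + 1 = -2)
t(a, L) = L*a
t(X(4), 29 - 1*(-1085)) + (-920450 - 2328459)*(1719929 - 643759) = (29 - 1*(-1085))*(-2) + (-920450 - 2328459)*(1719929 - 643759) = (29 + 1085)*(-2) - 3248909*1076170 = 1114*(-2) - 3496378398530 = -2228 - 3496378398530 = -3496378400758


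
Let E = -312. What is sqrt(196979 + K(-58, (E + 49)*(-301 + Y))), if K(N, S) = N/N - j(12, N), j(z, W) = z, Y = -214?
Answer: 2*sqrt(49242) ≈ 443.81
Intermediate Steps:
K(N, S) = -11 (K(N, S) = N/N - 1*12 = 1 - 12 = -11)
sqrt(196979 + K(-58, (E + 49)*(-301 + Y))) = sqrt(196979 - 11) = sqrt(196968) = 2*sqrt(49242)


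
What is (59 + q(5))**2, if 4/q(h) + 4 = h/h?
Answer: 29929/9 ≈ 3325.4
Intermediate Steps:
q(h) = -4/3 (q(h) = 4/(-4 + h/h) = 4/(-4 + 1) = 4/(-3) = 4*(-1/3) = -4/3)
(59 + q(5))**2 = (59 - 4/3)**2 = (173/3)**2 = 29929/9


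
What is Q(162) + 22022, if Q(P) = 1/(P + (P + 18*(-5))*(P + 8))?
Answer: 273116845/12402 ≈ 22022.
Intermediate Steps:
Q(P) = 1/(P + (-90 + P)*(8 + P)) (Q(P) = 1/(P + (P - 90)*(8 + P)) = 1/(P + (-90 + P)*(8 + P)))
Q(162) + 22022 = 1/(-720 + 162² - 81*162) + 22022 = 1/(-720 + 26244 - 13122) + 22022 = 1/12402 + 22022 = 273116845/12402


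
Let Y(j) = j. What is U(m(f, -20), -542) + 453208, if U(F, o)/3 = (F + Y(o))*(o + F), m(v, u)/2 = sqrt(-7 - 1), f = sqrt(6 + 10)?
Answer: 1334404 - 13008*I*sqrt(2) ≈ 1.3344e+6 - 18396.0*I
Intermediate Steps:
f = 4 (f = sqrt(16) = 4)
m(v, u) = 4*I*sqrt(2) (m(v, u) = 2*sqrt(-7 - 1) = 2*sqrt(-8) = 2*(2*I*sqrt(2)) = 4*I*sqrt(2))
U(F, o) = 3*(F + o)**2 (U(F, o) = 3*((F + o)*(o + F)) = 3*((F + o)*(F + o)) = 3*(F + o)**2)
U(m(f, -20), -542) + 453208 = (3*(4*I*sqrt(2))**2 + 3*(-542)**2 + 6*(4*I*sqrt(2))*(-542)) + 453208 = (3*(-32) + 3*293764 - 13008*I*sqrt(2)) + 453208 = (-96 + 881292 - 13008*I*sqrt(2)) + 453208 = (881196 - 13008*I*sqrt(2)) + 453208 = 1334404 - 13008*I*sqrt(2)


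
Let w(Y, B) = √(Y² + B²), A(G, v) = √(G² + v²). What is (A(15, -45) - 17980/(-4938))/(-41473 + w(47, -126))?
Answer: -186421135/2123329684518 - 207365*√10/573330548 - 4495*√18085/2123329684518 - 25*√7234/573330548 ≈ -0.0012355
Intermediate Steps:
w(Y, B) = √(B² + Y²)
(A(15, -45) - 17980/(-4938))/(-41473 + w(47, -126)) = (√(15² + (-45)²) - 17980/(-4938))/(-41473 + √((-126)² + 47²)) = (√(225 + 2025) - 17980*(-1/4938))/(-41473 + √(15876 + 2209)) = (√2250 + 8990/2469)/(-41473 + √18085) = (15*√10 + 8990/2469)/(-41473 + √18085) = (8990/2469 + 15*√10)/(-41473 + √18085)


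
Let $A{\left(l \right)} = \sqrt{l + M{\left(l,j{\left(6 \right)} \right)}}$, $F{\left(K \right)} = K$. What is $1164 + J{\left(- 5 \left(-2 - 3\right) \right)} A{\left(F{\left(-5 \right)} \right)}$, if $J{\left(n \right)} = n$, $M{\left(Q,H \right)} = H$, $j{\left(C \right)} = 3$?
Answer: $1164 + 25 i \sqrt{2} \approx 1164.0 + 35.355 i$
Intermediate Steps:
$A{\left(l \right)} = \sqrt{3 + l}$ ($A{\left(l \right)} = \sqrt{l + 3} = \sqrt{3 + l}$)
$1164 + J{\left(- 5 \left(-2 - 3\right) \right)} A{\left(F{\left(-5 \right)} \right)} = 1164 + - 5 \left(-2 - 3\right) \sqrt{3 - 5} = 1164 + \left(-5\right) \left(-5\right) \sqrt{-2} = 1164 + 25 i \sqrt{2}$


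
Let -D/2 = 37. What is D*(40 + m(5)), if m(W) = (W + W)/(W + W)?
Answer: -3034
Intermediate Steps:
D = -74 (D = -2*37 = -74)
m(W) = 1 (m(W) = (2*W)/((2*W)) = (2*W)*(1/(2*W)) = 1)
D*(40 + m(5)) = -74*(40 + 1) = -74*41 = -3034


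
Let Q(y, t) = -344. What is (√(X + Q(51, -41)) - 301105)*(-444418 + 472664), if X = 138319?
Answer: -8505011830 + 141230*√5519 ≈ -8.4945e+9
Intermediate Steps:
(√(X + Q(51, -41)) - 301105)*(-444418 + 472664) = (√(138319 - 344) - 301105)*(-444418 + 472664) = (√137975 - 301105)*28246 = (5*√5519 - 301105)*28246 = (-301105 + 5*√5519)*28246 = -8505011830 + 141230*√5519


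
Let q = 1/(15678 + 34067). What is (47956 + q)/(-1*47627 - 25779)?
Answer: -2385571221/3651581470 ≈ -0.65330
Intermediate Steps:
q = 1/49745 ≈ 2.0103e-5
(47956 + q)/(-1*47627 - 25779) = (47956 + 1/49745)/(-1*47627 - 25779) = 2385571221/(49745*(-47627 - 25779)) = (2385571221/49745)/(-73406) = (2385571221/49745)*(-1/73406) = -2385571221/3651581470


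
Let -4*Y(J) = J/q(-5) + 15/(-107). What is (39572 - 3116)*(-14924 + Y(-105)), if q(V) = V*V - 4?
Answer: -58210407108/107 ≈ -5.4402e+8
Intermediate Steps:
q(V) = -4 + V² (q(V) = V² - 4 = -4 + V²)
Y(J) = 15/428 - J/84 (Y(J) = -(J/(-4 + (-5)²) + 15/(-107))/4 = -(J/(-4 + 25) + 15*(-1/107))/4 = -(J/21 - 15/107)/4 = -(-15/107 + J/21)/4 = 15/428 - J/84)
(39572 - 3116)*(-14924 + Y(-105)) = (39572 - 3116)*(-14924 + (15/428 - 1/84*(-105))) = 36456*(-14924 + (15/428 + 5/4)) = 36456*(-14924 + 275/214) = 36456*(-3193461/214) = -58210407108/107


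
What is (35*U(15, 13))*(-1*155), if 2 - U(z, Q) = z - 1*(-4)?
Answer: 92225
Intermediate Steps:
U(z, Q) = -2 - z (U(z, Q) = 2 - (z - 1*(-4)) = 2 - (z + 4) = 2 - (4 + z) = 2 + (-4 - z) = -2 - z)
(35*U(15, 13))*(-1*155) = (35*(-2 - 1*15))*(-1*155) = (35*(-2 - 15))*(-155) = (35*(-17))*(-155) = -595*(-155) = 92225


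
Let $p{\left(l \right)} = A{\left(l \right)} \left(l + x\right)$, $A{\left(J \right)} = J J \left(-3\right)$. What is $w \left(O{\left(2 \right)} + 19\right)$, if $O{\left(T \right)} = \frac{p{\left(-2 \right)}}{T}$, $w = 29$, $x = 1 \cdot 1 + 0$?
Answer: $725$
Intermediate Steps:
$x = 1$ ($x = 1 + 0 = 1$)
$A{\left(J \right)} = - 3 J^{2}$ ($A{\left(J \right)} = J^{2} \left(-3\right) = - 3 J^{2}$)
$p{\left(l \right)} = - 3 l^{2} \left(1 + l\right)$ ($p{\left(l \right)} = - 3 l^{2} \left(l + 1\right) = - 3 l^{2} \left(1 + l\right)$)
$O{\left(T \right)} = \frac{12}{T}$ ($O{\left(T \right)} = \frac{3 \left(-2\right)^{2} \left(-1 - -2\right)}{T} = \frac{3 \cdot 4 \left(-1 + 2\right)}{T} = \frac{3 \cdot 4 \cdot 1}{T} = \frac{12}{T}$)
$w \left(O{\left(2 \right)} + 19\right) = 29 \left(\frac{12}{2} + 19\right) = 29 \left(12 \cdot \frac{1}{2} + 19\right) = 29 \left(6 + 19\right) = 29 \cdot 25 = 725$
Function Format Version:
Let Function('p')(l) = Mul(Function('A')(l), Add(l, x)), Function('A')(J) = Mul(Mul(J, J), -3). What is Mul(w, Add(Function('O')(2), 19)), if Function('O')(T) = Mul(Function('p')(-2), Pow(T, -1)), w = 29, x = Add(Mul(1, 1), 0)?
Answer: 725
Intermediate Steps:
x = 1 (x = Add(1, 0) = 1)
Function('A')(J) = Mul(-3, Pow(J, 2)) (Function('A')(J) = Mul(Pow(J, 2), -3) = Mul(-3, Pow(J, 2)))
Function('p')(l) = Mul(-3, Pow(l, 2), Add(1, l)) (Function('p')(l) = Mul(Mul(-3, Pow(l, 2)), Add(l, 1)) = Mul(Mul(-3, Pow(l, 2)), Add(1, l)) = Mul(-3, Pow(l, 2), Add(1, l)))
Function('O')(T) = Mul(12, Pow(T, -1)) (Function('O')(T) = Mul(Mul(3, Pow(-2, 2), Add(-1, Mul(-1, -2))), Pow(T, -1)) = Mul(Mul(3, 4, Add(-1, 2)), Pow(T, -1)) = Mul(Mul(3, 4, 1), Pow(T, -1)) = Mul(12, Pow(T, -1)))
Mul(w, Add(Function('O')(2), 19)) = Mul(29, Add(Mul(12, Pow(2, -1)), 19)) = Mul(29, Add(Mul(12, Rational(1, 2)), 19)) = Mul(29, Add(6, 19)) = Mul(29, 25) = 725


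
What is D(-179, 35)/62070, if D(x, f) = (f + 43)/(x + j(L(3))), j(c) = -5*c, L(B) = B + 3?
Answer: -13/2162105 ≈ -6.0127e-6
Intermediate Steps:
L(B) = 3 + B
D(x, f) = (43 + f)/(-30 + x) (D(x, f) = (f + 43)/(x - 5*(3 + 3)) = (43 + f)/(x - 5*6) = (43 + f)/(x - 30) = (43 + f)/(-30 + x))
D(-179, 35)/62070 = ((43 + 35)/(-30 - 179))/62070 = (78/(-209))*(1/62070) = -1/209*78*(1/62070) = -78/209*1/62070 = -13/2162105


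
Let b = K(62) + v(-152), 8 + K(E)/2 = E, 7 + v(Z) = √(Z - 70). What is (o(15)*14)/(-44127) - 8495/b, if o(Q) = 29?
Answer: (-406*√222 + 374899871*I)/(44127*(√222 - 101*I)) ≈ -82.327 + 12.144*I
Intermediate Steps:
v(Z) = -7 + √(-70 + Z) (v(Z) = -7 + √(Z - 70) = -7 + √(-70 + Z))
K(E) = -16 + 2*E
b = 101 + I*√222 (b = (-16 + 2*62) + (-7 + √(-70 - 152)) = (-16 + 124) + (-7 + √(-222)) = 108 + (-7 + I*√222) = 101 + I*√222 ≈ 101.0 + 14.9*I)
(o(15)*14)/(-44127) - 8495/b = (29*14)/(-44127) - 8495/(101 + I*√222) = 406*(-1/44127) - 8495/(101 + I*√222) = -406/44127 - 8495/(101 + I*√222)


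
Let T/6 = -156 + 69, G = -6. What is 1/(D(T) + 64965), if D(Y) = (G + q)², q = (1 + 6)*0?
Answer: 1/65001 ≈ 1.5384e-5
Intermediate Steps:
q = 0 (q = 7*0 = 0)
T = -522 (T = 6*(-156 + 69) = 6*(-87) = -522)
D(Y) = 36 (D(Y) = (-6 + 0)² = (-6)² = 36)
1/(D(T) + 64965) = 1/(36 + 64965) = 1/65001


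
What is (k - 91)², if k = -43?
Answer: 17956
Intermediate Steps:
(k - 91)² = (-43 - 91)² = (-134)² = 17956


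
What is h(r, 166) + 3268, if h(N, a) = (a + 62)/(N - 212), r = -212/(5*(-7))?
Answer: 5886941/1802 ≈ 3266.9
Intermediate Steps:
r = 212/35 (r = -212/(-35) = -212*(-1/35) = 212/35 ≈ 6.0571)
h(N, a) = (62 + a)/(-212 + N)
h(r, 166) + 3268 = (62 + 166)/(-212 + 212/35) + 3268 = 228/(-7208/35) + 3268 = -35/7208*228 + 3268 = -1995/1802 + 3268 = 5886941/1802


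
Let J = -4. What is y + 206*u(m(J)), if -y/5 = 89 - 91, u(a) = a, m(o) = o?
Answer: -814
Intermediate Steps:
y = 10 (y = -5*(89 - 91) = -5*(-2) = 10)
y + 206*u(m(J)) = 10 + 206*(-4) = 10 - 824 = -814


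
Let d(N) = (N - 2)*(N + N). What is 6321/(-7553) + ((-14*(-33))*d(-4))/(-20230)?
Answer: -3013971/1559155 ≈ -1.9331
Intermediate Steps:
d(N) = 2*N*(-2 + N) (d(N) = (-2 + N)*(2*N) = 2*N*(-2 + N))
6321/(-7553) + ((-14*(-33))*d(-4))/(-20230) = 6321/(-7553) + ((-14*(-33))*(2*(-4)*(-2 - 4)))/(-20230) = 6321*(-1/7553) + (462*(2*(-4)*(-6)))*(-1/20230) = -903/1079 + (462*48)*(-1/20230) = -903/1079 + 22176*(-1/20230) = -903/1079 - 1584/1445 = -3013971/1559155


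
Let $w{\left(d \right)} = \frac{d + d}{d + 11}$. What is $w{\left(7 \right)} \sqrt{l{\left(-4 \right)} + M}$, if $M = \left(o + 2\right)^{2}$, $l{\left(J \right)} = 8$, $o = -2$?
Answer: $\frac{14 \sqrt{2}}{9} \approx 2.1999$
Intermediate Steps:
$M = 0$ ($M = \left(-2 + 2\right)^{2} = 0^{2} = 0$)
$w{\left(d \right)} = \frac{2 d}{11 + d}$
$w{\left(7 \right)} \sqrt{l{\left(-4 \right)} + M} = 2 \cdot 7 \frac{1}{11 + 7} \sqrt{8 + 0} = 2 \cdot 7 \cdot \frac{1}{18} \sqrt{8} = 2 \cdot 7 \cdot \frac{1}{18} \cdot 2 \sqrt{2} = \frac{7 \cdot 2 \sqrt{2}}{9} = \frac{14 \sqrt{2}}{9}$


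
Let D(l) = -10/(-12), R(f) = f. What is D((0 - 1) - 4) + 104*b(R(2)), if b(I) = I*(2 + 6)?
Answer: 9989/6 ≈ 1664.8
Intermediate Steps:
D(l) = ⅚ (D(l) = -10*(-1/12) = ⅚)
b(I) = 8*I (b(I) = I*8 = 8*I)
D((0 - 1) - 4) + 104*b(R(2)) = ⅚ + 104*(8*2) = ⅚ + 104*16 = ⅚ + 1664 = 9989/6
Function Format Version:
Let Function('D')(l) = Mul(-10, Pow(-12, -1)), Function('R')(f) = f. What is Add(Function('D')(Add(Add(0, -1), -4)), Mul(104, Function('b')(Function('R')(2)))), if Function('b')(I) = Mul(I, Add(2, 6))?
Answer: Rational(9989, 6) ≈ 1664.8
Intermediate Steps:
Function('D')(l) = Rational(5, 6) (Function('D')(l) = Mul(-10, Rational(-1, 12)) = Rational(5, 6))
Function('b')(I) = Mul(8, I) (Function('b')(I) = Mul(I, 8) = Mul(8, I))
Add(Function('D')(Add(Add(0, -1), -4)), Mul(104, Function('b')(Function('R')(2)))) = Add(Rational(5, 6), Mul(104, Mul(8, 2))) = Add(Rational(5, 6), Mul(104, 16)) = Add(Rational(5, 6), 1664) = Rational(9989, 6)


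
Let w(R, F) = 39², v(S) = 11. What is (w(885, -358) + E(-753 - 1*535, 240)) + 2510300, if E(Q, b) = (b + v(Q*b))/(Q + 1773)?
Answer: 1218233436/485 ≈ 2.5118e+6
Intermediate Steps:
w(R, F) = 1521
E(Q, b) = (11 + b)/(1773 + Q) (E(Q, b) = (b + 11)/(Q + 1773) = (11 + b)/(1773 + Q))
(w(885, -358) + E(-753 - 1*535, 240)) + 2510300 = (1521 + (11 + 240)/(1773 + (-753 - 1*535))) + 2510300 = (1521 + 251/(1773 + (-753 - 535))) + 2510300 = (1521 + 251/(1773 - 1288)) + 2510300 = (1521 + 251/485) + 2510300 = 737936/485 + 2510300 = 1218233436/485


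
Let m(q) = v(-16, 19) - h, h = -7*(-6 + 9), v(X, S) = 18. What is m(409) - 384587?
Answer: -384548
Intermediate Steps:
h = -21 (h = -7*3 = -21)
m(q) = 39 (m(q) = 18 - 1*(-21) = 18 + 21 = 39)
m(409) - 384587 = 39 - 384587 = -384548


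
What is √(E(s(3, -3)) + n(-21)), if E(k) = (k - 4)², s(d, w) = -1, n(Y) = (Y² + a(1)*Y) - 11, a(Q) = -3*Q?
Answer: √518 ≈ 22.760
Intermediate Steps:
n(Y) = -11 + Y² - 3*Y (n(Y) = (Y² + (-3*1)*Y) - 11 = (Y² - 3*Y) - 11 = -11 + Y² - 3*Y)
E(k) = (-4 + k)²
√(E(s(3, -3)) + n(-21)) = √((-4 - 1)² + (-11 + (-21)² - 3*(-21))) = √((-5)² + (-11 + 441 + 63)) = √(25 + 493) = √518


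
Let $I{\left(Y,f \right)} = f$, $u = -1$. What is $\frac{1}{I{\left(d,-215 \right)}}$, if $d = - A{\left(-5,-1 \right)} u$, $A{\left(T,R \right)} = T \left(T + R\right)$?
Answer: $- \frac{1}{215} \approx -0.0046512$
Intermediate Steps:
$A{\left(T,R \right)} = T \left(R + T\right)$
$d = 30$ ($d = - \left(-5\right) \left(-1 - 5\right) \left(-1\right) = - \left(-5\right) \left(-6\right) \left(-1\right) = \left(-1\right) 30 \left(-1\right) = \left(-30\right) \left(-1\right) = 30$)
$\frac{1}{I{\left(d,-215 \right)}} = \frac{1}{-215} = - \frac{1}{215}$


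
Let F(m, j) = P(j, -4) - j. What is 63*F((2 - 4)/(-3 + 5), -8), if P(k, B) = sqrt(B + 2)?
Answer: 504 + 63*I*sqrt(2) ≈ 504.0 + 89.095*I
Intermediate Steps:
P(k, B) = sqrt(2 + B)
F(m, j) = -j + I*sqrt(2) (F(m, j) = sqrt(2 - 4) - j = sqrt(-2) - j = I*sqrt(2) - j = -j + I*sqrt(2))
63*F((2 - 4)/(-3 + 5), -8) = 63*(-1*(-8) + I*sqrt(2)) = 63*(8 + I*sqrt(2)) = 504 + 63*I*sqrt(2)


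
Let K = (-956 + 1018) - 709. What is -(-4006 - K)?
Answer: 3359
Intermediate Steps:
K = -647 (K = 62 - 709 = -647)
-(-4006 - K) = -(-4006 - 1*(-647)) = -(-4006 + 647) = -1*(-3359) = 3359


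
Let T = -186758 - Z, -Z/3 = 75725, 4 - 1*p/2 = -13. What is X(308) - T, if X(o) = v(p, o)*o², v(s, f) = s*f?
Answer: 993375391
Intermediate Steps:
p = 34 (p = 8 - 2*(-13) = 8 + 26 = 34)
Z = -227175 (Z = -3*75725 = -227175)
v(s, f) = f*s
X(o) = 34*o³ (X(o) = (o*34)*o² = (34*o)*o² = 34*o³)
T = 40417 (T = -186758 - 1*(-227175) = -186758 + 227175 = 40417)
X(308) - T = 34*308³ - 1*40417 = 34*29218112 - 40417 = 993415808 - 40417 = 993375391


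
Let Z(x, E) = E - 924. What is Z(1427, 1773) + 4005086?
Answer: 4005935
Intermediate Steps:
Z(x, E) = -924 + E
Z(1427, 1773) + 4005086 = (-924 + 1773) + 4005086 = 849 + 4005086 = 4005935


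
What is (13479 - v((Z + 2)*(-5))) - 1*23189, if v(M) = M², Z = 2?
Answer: -10110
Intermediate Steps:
(13479 - v((Z + 2)*(-5))) - 1*23189 = (13479 - ((2 + 2)*(-5))²) - 1*23189 = (13479 - (4*(-5))²) - 23189 = (13479 - 1*(-20)²) - 23189 = (13479 - 1*400) - 23189 = (13479 - 400) - 23189 = 13079 - 23189 = -10110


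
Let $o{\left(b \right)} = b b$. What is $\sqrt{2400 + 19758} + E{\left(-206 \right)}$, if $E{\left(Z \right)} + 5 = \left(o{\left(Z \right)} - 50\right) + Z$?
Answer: $42175 + 3 \sqrt{2462} \approx 42324.0$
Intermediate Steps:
$o{\left(b \right)} = b^{2}$
$E{\left(Z \right)} = -55 + Z + Z^{2}$ ($E{\left(Z \right)} = -5 + \left(\left(Z^{2} - 50\right) + Z\right) = -5 + \left(\left(-50 + Z^{2}\right) + Z\right) = -5 + \left(-50 + Z + Z^{2}\right) = -55 + Z + Z^{2}$)
$\sqrt{2400 + 19758} + E{\left(-206 \right)} = \sqrt{2400 + 19758} - \left(261 - 42436\right) = \sqrt{22158} - -42175 = 3 \sqrt{2462} + 42175 = 42175 + 3 \sqrt{2462}$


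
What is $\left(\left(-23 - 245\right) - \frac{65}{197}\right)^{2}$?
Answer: $\frac{2794285321}{38809} \approx 72001.0$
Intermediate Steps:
$\left(\left(-23 - 245\right) - \frac{65}{197}\right)^{2} = \left(-268 - \frac{65}{197}\right)^{2} = \left(- \frac{52861}{197}\right)^{2} = \frac{2794285321}{38809}$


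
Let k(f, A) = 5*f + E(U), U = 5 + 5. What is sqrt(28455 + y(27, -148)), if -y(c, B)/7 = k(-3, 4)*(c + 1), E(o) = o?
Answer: 29*sqrt(35) ≈ 171.57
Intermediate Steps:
U = 10
k(f, A) = 10 + 5*f (k(f, A) = 5*f + 10 = 10 + 5*f)
y(c, B) = 35 + 35*c (y(c, B) = -7*(10 + 5*(-3))*(c + 1) = -7*(10 - 15)*(1 + c) = -(-35)*(1 + c) = -7*(-5 - 5*c) = 35 + 35*c)
sqrt(28455 + y(27, -148)) = sqrt(28455 + (35 + 35*27)) = sqrt(28455 + (35 + 945)) = sqrt(28455 + 980) = sqrt(29435) = 29*sqrt(35)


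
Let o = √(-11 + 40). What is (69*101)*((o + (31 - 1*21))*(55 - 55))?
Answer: 0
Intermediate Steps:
o = √29 ≈ 5.3852
(69*101)*((o + (31 - 1*21))*(55 - 55)) = (69*101)*((√29 + (31 - 1*21))*(55 - 55)) = 6969*((√29 + (31 - 21))*0) = 6969*((√29 + 10)*0) = 6969*((10 + √29)*0) = 6969*0 = 0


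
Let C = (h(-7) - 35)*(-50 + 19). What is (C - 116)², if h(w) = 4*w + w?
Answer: 4218916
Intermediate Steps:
h(w) = 5*w
C = 2170 (C = (5*(-7) - 35)*(-50 + 19) = (-35 - 35)*(-31) = -70*(-31) = 2170)
(C - 116)² = (2170 - 116)² = 2054² = 4218916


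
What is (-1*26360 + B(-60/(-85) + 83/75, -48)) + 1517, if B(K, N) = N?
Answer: -24891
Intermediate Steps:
(-1*26360 + B(-60/(-85) + 83/75, -48)) + 1517 = (-1*26360 - 48) + 1517 = (-26360 - 48) + 1517 = -26408 + 1517 = -24891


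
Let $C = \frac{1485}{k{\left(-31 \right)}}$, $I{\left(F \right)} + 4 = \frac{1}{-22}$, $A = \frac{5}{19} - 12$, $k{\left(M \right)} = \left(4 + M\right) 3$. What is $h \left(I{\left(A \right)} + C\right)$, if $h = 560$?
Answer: $- \frac{413560}{33} \approx -12532.0$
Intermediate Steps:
$k{\left(M \right)} = 12 + 3 M$
$A = - \frac{223}{19}$ ($A = 5 \cdot \frac{1}{19} - 12 = \frac{5}{19} - 12 = - \frac{223}{19} \approx -11.737$)
$I{\left(F \right)} = - \frac{89}{22}$ ($I{\left(F \right)} = -4 + \frac{1}{-22} = -4 - \frac{1}{22} = - \frac{89}{22}$)
$C = - \frac{55}{3}$ ($C = \frac{1485}{12 + 3 \left(-31\right)} = \frac{1485}{12 - 93} = \frac{1485}{-81} = 1485 \left(- \frac{1}{81}\right) = - \frac{55}{3} \approx -18.333$)
$h \left(I{\left(A \right)} + C\right) = 560 \left(- \frac{89}{22} - \frac{55}{3}\right) = 560 \left(- \frac{1477}{66}\right) = - \frac{413560}{33}$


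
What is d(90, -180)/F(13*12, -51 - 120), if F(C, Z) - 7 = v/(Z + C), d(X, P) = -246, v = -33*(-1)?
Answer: -205/4 ≈ -51.250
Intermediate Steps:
v = 33
F(C, Z) = 7 + 33/(C + Z) (F(C, Z) = 7 + 33/(Z + C) = 7 + 33/(C + Z))
d(90, -180)/F(13*12, -51 - 120) = -246*(13*12 + (-51 - 120))/(33 + 7*(13*12) + 7*(-51 - 120)) = -246*(156 - 171)/(33 + 7*156 + 7*(-171)) = -246*(-15/(33 + 1092 - 1197)) = -246/((-1/15*(-72))) = -246/24/5 = -246*5/24 = -205/4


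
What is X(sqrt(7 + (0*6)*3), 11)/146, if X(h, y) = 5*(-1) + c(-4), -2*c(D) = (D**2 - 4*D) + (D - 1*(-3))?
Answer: -41/292 ≈ -0.14041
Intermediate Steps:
c(D) = -3/2 - D**2/2 + 3*D/2 (c(D) = -((D**2 - 4*D) + (D - 1*(-3)))/2 = -((D**2 - 4*D) + (D + 3))/2 = -((D**2 - 4*D) + (3 + D))/2 = -(3 + D**2 - 3*D)/2 = -3/2 - D**2/2 + 3*D/2)
X(h, y) = -41/2 (X(h, y) = 5*(-1) + (-3/2 - 1/2*(-4)**2 + (3/2)*(-4)) = -5 + (-3/2 - 1/2*16 - 6) = -5 + (-3/2 - 8 - 6) = -5 - 31/2 = -41/2)
X(sqrt(7 + (0*6)*3), 11)/146 = -41/2/146 = -41/2*1/146 = -41/292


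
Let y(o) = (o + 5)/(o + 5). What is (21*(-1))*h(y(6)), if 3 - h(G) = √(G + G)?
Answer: -63 + 21*√2 ≈ -33.302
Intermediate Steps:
y(o) = 1 (y(o) = (5 + o)/(5 + o) = 1)
h(G) = 3 - √2*√G (h(G) = 3 - √(G + G) = 3 - √(2*G) = 3 - √2*√G)
(21*(-1))*h(y(6)) = (21*(-1))*(3 - √2*√1) = -21*(3 - 1*√2*1) = -21*(3 - √2) = -63 + 21*√2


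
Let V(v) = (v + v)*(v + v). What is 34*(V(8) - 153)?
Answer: 3502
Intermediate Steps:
V(v) = 4*v**2 (V(v) = (2*v)*(2*v) = 4*v**2)
34*(V(8) - 153) = 34*(4*8**2 - 153) = 34*(4*64 - 153) = 34*(256 - 153) = 34*103 = 3502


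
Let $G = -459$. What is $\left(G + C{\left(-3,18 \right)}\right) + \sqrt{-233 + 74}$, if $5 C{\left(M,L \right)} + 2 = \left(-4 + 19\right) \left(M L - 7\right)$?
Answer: $- \frac{3212}{5} + i \sqrt{159} \approx -642.4 + 12.61 i$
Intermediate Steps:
$C{\left(M,L \right)} = - \frac{107}{5} + 3 L M$ ($C{\left(M,L \right)} = - \frac{2}{5} + \frac{\left(-4 + 19\right) \left(M L - 7\right)}{5} = - \frac{2}{5} + \frac{15 \left(L M - 7\right)}{5} = - \frac{2}{5} + \frac{15 \left(-7 + L M\right)}{5} = - \frac{2}{5} + \frac{-105 + 15 L M}{5} = - \frac{2}{5} + \left(-21 + 3 L M\right) = - \frac{107}{5} + 3 L M$)
$\left(G + C{\left(-3,18 \right)}\right) + \sqrt{-233 + 74} = \left(-459 + \left(- \frac{107}{5} + 3 \cdot 18 \left(-3\right)\right)\right) + \sqrt{-233 + 74} = \left(-459 - \frac{917}{5}\right) + \sqrt{-159} = \left(-459 - \frac{917}{5}\right) + i \sqrt{159} = - \frac{3212}{5} + i \sqrt{159}$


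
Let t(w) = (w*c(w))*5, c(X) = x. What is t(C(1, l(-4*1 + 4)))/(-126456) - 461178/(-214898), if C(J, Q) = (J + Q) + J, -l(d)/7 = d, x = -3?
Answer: 4860431009/2264595124 ≈ 2.1463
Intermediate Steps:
l(d) = -7*d
c(X) = -3
C(J, Q) = Q + 2*J
t(w) = -15*w (t(w) = (w*(-3))*5 = -3*w*5 = -15*w)
t(C(1, l(-4*1 + 4)))/(-126456) - 461178/(-214898) = -15*(-7*(-4*1 + 4) + 2*1)/(-126456) - 461178/(-214898) = -15*(-7*(-4 + 4) + 2)*(-1/126456) - 461178*(-1/214898) = -15*(-7*0 + 2)*(-1/126456) + 230589/107449 = -15*(0 + 2)*(-1/126456) + 230589/107449 = -15*2*(-1/126456) + 230589/107449 = -30*(-1/126456) + 230589/107449 = 5/21076 + 230589/107449 = 4860431009/2264595124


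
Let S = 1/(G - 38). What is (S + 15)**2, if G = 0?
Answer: 323761/1444 ≈ 224.21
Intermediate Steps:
S = -1/38 (S = 1/(0 - 38) = 1/(-38) = -1/38 ≈ -0.026316)
(S + 15)**2 = (-1/38 + 15)**2 = (569/38)**2 = 323761/1444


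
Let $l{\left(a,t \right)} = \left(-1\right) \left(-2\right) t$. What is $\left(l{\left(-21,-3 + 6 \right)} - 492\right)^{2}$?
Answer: $236196$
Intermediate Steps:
$l{\left(a,t \right)} = 2 t$
$\left(l{\left(-21,-3 + 6 \right)} - 492\right)^{2} = \left(2 \left(-3 + 6\right) - 492\right)^{2} = \left(2 \cdot 3 - 492\right)^{2} = \left(6 - 492\right)^{2} = \left(-486\right)^{2} = 236196$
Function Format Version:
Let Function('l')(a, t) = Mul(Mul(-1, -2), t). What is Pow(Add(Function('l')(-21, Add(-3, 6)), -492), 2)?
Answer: 236196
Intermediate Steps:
Function('l')(a, t) = Mul(2, t)
Pow(Add(Function('l')(-21, Add(-3, 6)), -492), 2) = Pow(Add(Mul(2, Add(-3, 6)), -492), 2) = Pow(Add(Mul(2, 3), -492), 2) = Pow(Add(6, -492), 2) = Pow(-486, 2) = 236196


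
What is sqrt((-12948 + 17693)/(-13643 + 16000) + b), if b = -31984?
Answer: 3*I*sqrt(19741588539)/2357 ≈ 178.83*I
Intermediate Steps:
sqrt((-12948 + 17693)/(-13643 + 16000) + b) = sqrt((-12948 + 17693)/(-13643 + 16000) - 31984) = sqrt(4745/2357 - 31984) = sqrt(-75381543/2357) = 3*I*sqrt(19741588539)/2357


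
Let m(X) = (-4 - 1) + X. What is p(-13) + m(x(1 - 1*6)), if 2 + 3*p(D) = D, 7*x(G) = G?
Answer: -75/7 ≈ -10.714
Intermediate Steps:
x(G) = G/7
p(D) = -⅔ + D/3
m(X) = -5 + X
p(-13) + m(x(1 - 1*6)) = (-⅔ + (⅓)*(-13)) + (-5 + (1 - 1*6)/7) = (-⅔ - 13/3) + (-5 + (1 - 6)/7) = -5 + (-5 + (⅐)*(-5)) = -5 + (-5 - 5/7) = -5 - 40/7 = -75/7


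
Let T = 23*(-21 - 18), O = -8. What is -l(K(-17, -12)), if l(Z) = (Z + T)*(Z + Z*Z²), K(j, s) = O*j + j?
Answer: 1311146284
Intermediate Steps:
T = -897 (T = 23*(-39) = -897)
K(j, s) = -7*j (K(j, s) = -8*j + j = -7*j)
l(Z) = (-897 + Z)*(Z + Z³) (l(Z) = (Z - 897)*(Z + Z*Z²) = (-897 + Z)*(Z + Z³))
-l(K(-17, -12)) = -(-7*(-17))*(-897 - 7*(-17) + (-7*(-17))³ - 897*(-7*(-17))²) = -119*(-897 + 119 + 119³ - 897*119²) = -119*(-897 + 119 + 1685159 - 897*14161) = -119*(-897 + 119 + 1685159 - 12702417) = -119*(-11018036) = -1*(-1311146284) = 1311146284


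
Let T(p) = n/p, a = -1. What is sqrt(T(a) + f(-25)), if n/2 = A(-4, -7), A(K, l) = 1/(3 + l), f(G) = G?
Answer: 7*I*sqrt(2)/2 ≈ 4.9497*I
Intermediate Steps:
n = -1/2 (n = 2/(3 - 7) = 2/(-4) = 2*(-1/4) = -1/2 ≈ -0.50000)
T(p) = -1/(2*p)
sqrt(T(a) + f(-25)) = sqrt(-1/2/(-1) - 25) = sqrt(-1/2*(-1) - 25) = sqrt(1/2 - 25) = sqrt(-49/2) = 7*I*sqrt(2)/2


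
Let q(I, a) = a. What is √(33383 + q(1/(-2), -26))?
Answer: √33357 ≈ 182.64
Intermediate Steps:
√(33383 + q(1/(-2), -26)) = √(33383 - 26) = √33357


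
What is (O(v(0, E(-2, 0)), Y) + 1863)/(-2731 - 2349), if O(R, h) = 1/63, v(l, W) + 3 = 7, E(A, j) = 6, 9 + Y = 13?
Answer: -11737/32004 ≈ -0.36674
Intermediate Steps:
Y = 4 (Y = -9 + 13 = 4)
v(l, W) = 4 (v(l, W) = -3 + 7 = 4)
O(R, h) = 1/63
(O(v(0, E(-2, 0)), Y) + 1863)/(-2731 - 2349) = (1/63 + 1863)/(-2731 - 2349) = (117370/63)/(-5080) = (117370/63)*(-1/5080) = -11737/32004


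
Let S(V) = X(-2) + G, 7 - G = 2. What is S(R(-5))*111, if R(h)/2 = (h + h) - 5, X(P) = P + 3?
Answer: 666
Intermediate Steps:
X(P) = 3 + P
G = 5 (G = 7 - 1*2 = 7 - 2 = 5)
R(h) = -10 + 4*h (R(h) = 2*((h + h) - 5) = 2*(2*h - 5) = 2*(-5 + 2*h) = -10 + 4*h)
S(V) = 6 (S(V) = (3 - 2) + 5 = 1 + 5 = 6)
S(R(-5))*111 = 6*111 = 666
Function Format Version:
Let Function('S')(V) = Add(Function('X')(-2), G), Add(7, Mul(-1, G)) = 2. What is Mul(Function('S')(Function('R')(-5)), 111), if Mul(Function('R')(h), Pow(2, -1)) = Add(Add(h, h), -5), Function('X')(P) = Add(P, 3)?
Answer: 666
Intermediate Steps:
Function('X')(P) = Add(3, P)
G = 5 (G = Add(7, Mul(-1, 2)) = Add(7, -2) = 5)
Function('R')(h) = Add(-10, Mul(4, h)) (Function('R')(h) = Mul(2, Add(Add(h, h), -5)) = Mul(2, Add(Mul(2, h), -5)) = Mul(2, Add(-5, Mul(2, h))) = Add(-10, Mul(4, h)))
Function('S')(V) = 6 (Function('S')(V) = Add(Add(3, -2), 5) = Add(1, 5) = 6)
Mul(Function('S')(Function('R')(-5)), 111) = Mul(6, 111) = 666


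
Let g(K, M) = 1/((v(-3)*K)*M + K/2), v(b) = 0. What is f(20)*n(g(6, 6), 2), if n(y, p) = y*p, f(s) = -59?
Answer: -118/3 ≈ -39.333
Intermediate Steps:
g(K, M) = 2/K (g(K, M) = 1/((0*K)*M + K/2) = 1/(0*M + K*(½)) = 1/(0 + K/2) = 1/(K/2) = 2/K)
n(y, p) = p*y
f(20)*n(g(6, 6), 2) = -118*2/6 = -118*2*(⅙) = -118/3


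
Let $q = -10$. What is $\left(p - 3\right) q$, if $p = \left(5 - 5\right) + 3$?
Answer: $0$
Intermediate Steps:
$p = 3$ ($p = 0 + 3 = 3$)
$\left(p - 3\right) q = \left(3 - 3\right) \left(-10\right) = 0 \left(-10\right) = 0$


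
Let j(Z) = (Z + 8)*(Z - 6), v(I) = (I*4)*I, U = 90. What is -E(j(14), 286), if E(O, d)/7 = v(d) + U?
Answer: -2290918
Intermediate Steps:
v(I) = 4*I**2 (v(I) = (4*I)*I = 4*I**2)
j(Z) = (-6 + Z)*(8 + Z) (j(Z) = (8 + Z)*(-6 + Z) = (-6 + Z)*(8 + Z))
E(O, d) = 630 + 28*d**2 (E(O, d) = 7*(4*d**2 + 90) = 7*(90 + 4*d**2) = 630 + 28*d**2)
-E(j(14), 286) = -(630 + 28*286**2) = -(630 + 28*81796) = -(630 + 2290288) = -1*2290918 = -2290918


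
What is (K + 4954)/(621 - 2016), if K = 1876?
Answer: -1366/279 ≈ -4.8961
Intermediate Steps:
(K + 4954)/(621 - 2016) = (1876 + 4954)/(621 - 2016) = 6830/(-1395) = 6830*(-1/1395) = -1366/279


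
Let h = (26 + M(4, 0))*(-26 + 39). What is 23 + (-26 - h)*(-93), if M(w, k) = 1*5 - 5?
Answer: 33875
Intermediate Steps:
M(w, k) = 0 (M(w, k) = 5 - 5 = 0)
h = 338 (h = (26 + 0)*(-26 + 39) = 26*13 = 338)
23 + (-26 - h)*(-93) = 23 + (-26 - 1*338)*(-93) = 23 + (-26 - 338)*(-93) = 23 - 364*(-93) = 23 + 33852 = 33875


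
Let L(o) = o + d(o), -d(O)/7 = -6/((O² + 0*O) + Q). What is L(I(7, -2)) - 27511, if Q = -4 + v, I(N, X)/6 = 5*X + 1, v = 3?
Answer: -80351933/2915 ≈ -27565.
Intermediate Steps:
I(N, X) = 6 + 30*X (I(N, X) = 6*(5*X + 1) = 6*(1 + 5*X) = 6 + 30*X)
Q = -1 (Q = -4 + 3 = -1)
d(O) = 42/(-1 + O²) (d(O) = -(-42)/((O² + 0*O) - 1) = -(-42)/((O² + 0) - 1) = -(-42)/(O² - 1) = -(-42)/(-1 + O²) = 42/(-1 + O²))
L(o) = o + 42/(-1 + o²)
L(I(7, -2)) - 27511 = (42 + (6 + 30*(-2))³ - (6 + 30*(-2)))/(-1 + (6 + 30*(-2))²) - 27511 = (42 + (6 - 60)³ - (6 - 60))/(-1 + (6 - 60)²) - 27511 = (42 + (-54)³ - 1*(-54))/(-1 + (-54)²) - 27511 = (42 - 157464 + 54)/(-1 + 2916) - 27511 = -157368/2915 - 27511 = -80351933/2915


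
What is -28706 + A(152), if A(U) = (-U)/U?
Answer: -28707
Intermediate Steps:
A(U) = -1
-28706 + A(152) = -28706 - 1 = -28707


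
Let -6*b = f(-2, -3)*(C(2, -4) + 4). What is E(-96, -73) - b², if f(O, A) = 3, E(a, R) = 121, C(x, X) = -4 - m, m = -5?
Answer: 459/4 ≈ 114.75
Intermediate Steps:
C(x, X) = 1 (C(x, X) = -4 - 1*(-5) = -4 + 5 = 1)
b = -5/2 (b = -(1 + 4)/2 = -5/2 ≈ -2.5000)
E(-96, -73) - b² = 121 - (-5/2)² = 121 - 1*25/4 = 121 - 25/4 = 459/4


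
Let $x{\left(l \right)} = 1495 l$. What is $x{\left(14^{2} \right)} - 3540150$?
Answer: $-3247130$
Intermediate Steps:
$x{\left(14^{2} \right)} - 3540150 = 1495 \cdot 14^{2} - 3540150 = 1495 \cdot 196 - 3540150 = 293020 - 3540150 = -3247130$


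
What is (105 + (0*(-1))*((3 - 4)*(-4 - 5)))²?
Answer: 11025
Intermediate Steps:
(105 + (0*(-1))*((3 - 4)*(-4 - 5)))² = (105 + 0*(-1*(-9)))² = (105 + 0*9)² = (105 + 0)² = 105² = 11025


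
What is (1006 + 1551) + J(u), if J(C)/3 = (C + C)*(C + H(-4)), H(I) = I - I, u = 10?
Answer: 3157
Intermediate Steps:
H(I) = 0
J(C) = 6*C² (J(C) = 3*((C + C)*(C + 0)) = 3*((2*C)*C) = 3*(2*C²) = 6*C²)
(1006 + 1551) + J(u) = (1006 + 1551) + 6*10² = 2557 + 6*100 = 2557 + 600 = 3157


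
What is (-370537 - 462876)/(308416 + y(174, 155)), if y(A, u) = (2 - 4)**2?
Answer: -119059/44060 ≈ -2.7022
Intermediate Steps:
y(A, u) = 4 (y(A, u) = (-2)**2 = 4)
(-370537 - 462876)/(308416 + y(174, 155)) = (-370537 - 462876)/(308416 + 4) = -833413/308420 = -833413*1/308420 = -119059/44060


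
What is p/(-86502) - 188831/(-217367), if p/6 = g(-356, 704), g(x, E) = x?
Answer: 2799759179/3133780039 ≈ 0.89341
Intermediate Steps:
p = -2136 (p = 6*(-356) = -2136)
p/(-86502) - 188831/(-217367) = -2136/(-86502) - 188831/(-217367) = -2136*(-1/86502) - 188831*(-1/217367) = 356/14417 + 188831/217367 = 2799759179/3133780039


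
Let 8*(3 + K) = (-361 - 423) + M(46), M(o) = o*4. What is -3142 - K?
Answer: -3064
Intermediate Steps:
M(o) = 4*o
K = -78 (K = -3 + ((-361 - 423) + 4*46)/8 = -3 + (-784 + 184)/8 = -3 + (⅛)*(-600) = -3 - 75 = -78)
-3142 - K = -3142 - 1*(-78) = -3142 + 78 = -3064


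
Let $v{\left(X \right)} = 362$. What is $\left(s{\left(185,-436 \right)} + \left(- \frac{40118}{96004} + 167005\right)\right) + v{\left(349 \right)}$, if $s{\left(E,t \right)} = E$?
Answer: $\frac{8042811045}{48002} \approx 1.6755 \cdot 10^{5}$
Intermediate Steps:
$\left(s{\left(185,-436 \right)} + \left(- \frac{40118}{96004} + 167005\right)\right) + v{\left(349 \right)} = \left(185 + \left(- \frac{40118}{96004} + 167005\right)\right) + 362 = \left(185 + \left(\left(-40118\right) \frac{1}{96004} + 167005\right)\right) + 362 = \left(185 + \left(- \frac{20059}{48002} + 167005\right)\right) + 362 = \left(185 + \frac{8016553951}{48002}\right) + 362 = \frac{8025434321}{48002} + 362 = \frac{8042811045}{48002}$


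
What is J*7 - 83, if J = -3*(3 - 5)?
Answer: -41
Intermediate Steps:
J = 6 (J = -3*(-2) = 6)
J*7 - 83 = 6*7 - 83 = 42 - 83 = -41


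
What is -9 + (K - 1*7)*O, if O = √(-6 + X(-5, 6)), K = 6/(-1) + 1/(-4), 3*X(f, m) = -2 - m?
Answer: -9 - 53*I*√78/12 ≈ -9.0 - 39.007*I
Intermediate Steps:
X(f, m) = -⅔ - m/3 (X(f, m) = (-2 - m)/3 = -⅔ - m/3)
K = -25/4 (K = 6*(-1) + 1*(-¼) = -6 - ¼ = -25/4 ≈ -6.2500)
O = I*√78/3 (O = √(-6 + (-⅔ - ⅓*6)) = √(-6 + (-⅔ - 2)) = √(-6 - 8/3) = √(-26/3) = I*√78/3 ≈ 2.9439*I)
-9 + (K - 1*7)*O = -9 + (-25/4 - 1*7)*(I*√78/3) = -9 + (-25/4 - 7)*(I*√78/3) = -9 - 53*I*√78/12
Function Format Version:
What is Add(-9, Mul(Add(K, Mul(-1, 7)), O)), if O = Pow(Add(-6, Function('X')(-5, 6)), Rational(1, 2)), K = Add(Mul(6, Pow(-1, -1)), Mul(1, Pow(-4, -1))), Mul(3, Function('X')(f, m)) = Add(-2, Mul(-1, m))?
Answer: Add(-9, Mul(Rational(-53, 12), I, Pow(78, Rational(1, 2)))) ≈ Add(-9.0000, Mul(-39.007, I))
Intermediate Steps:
Function('X')(f, m) = Add(Rational(-2, 3), Mul(Rational(-1, 3), m)) (Function('X')(f, m) = Mul(Rational(1, 3), Add(-2, Mul(-1, m))) = Add(Rational(-2, 3), Mul(Rational(-1, 3), m)))
K = Rational(-25, 4) (K = Add(Mul(6, -1), Mul(1, Rational(-1, 4))) = Add(-6, Rational(-1, 4)) = Rational(-25, 4) ≈ -6.2500)
O = Mul(Rational(1, 3), I, Pow(78, Rational(1, 2))) (O = Pow(Add(-6, Add(Rational(-2, 3), Mul(Rational(-1, 3), 6))), Rational(1, 2)) = Pow(Add(-6, Add(Rational(-2, 3), -2)), Rational(1, 2)) = Pow(Add(-6, Rational(-8, 3)), Rational(1, 2)) = Pow(Rational(-26, 3), Rational(1, 2)) = Mul(Rational(1, 3), I, Pow(78, Rational(1, 2))) ≈ Mul(2.9439, I))
Add(-9, Mul(Add(K, Mul(-1, 7)), O)) = Add(-9, Mul(Add(Rational(-25, 4), Mul(-1, 7)), Mul(Rational(1, 3), I, Pow(78, Rational(1, 2))))) = Add(-9, Mul(Add(Rational(-25, 4), -7), Mul(Rational(1, 3), I, Pow(78, Rational(1, 2))))) = Add(-9, Mul(Rational(-53, 4), Mul(Rational(1, 3), I, Pow(78, Rational(1, 2))))) = Add(-9, Mul(Rational(-53, 12), I, Pow(78, Rational(1, 2))))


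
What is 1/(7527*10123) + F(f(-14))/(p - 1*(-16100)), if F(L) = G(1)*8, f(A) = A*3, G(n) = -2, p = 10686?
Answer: -609553175/1020490630653 ≈ -0.00059731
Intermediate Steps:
f(A) = 3*A
F(L) = -16 (F(L) = -2*8 = -16)
1/(7527*10123) + F(f(-14))/(p - 1*(-16100)) = 1/(7527*10123) - 16/(10686 - 1*(-16100)) = (1/7527)*(1/10123) - 16/(10686 + 16100) = 1/76195821 - 16/26786 = 1/76195821 - 16*1/26786 = 1/76195821 - 8/13393 = -609553175/1020490630653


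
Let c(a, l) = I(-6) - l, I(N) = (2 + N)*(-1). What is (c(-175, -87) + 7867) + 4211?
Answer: 12169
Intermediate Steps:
I(N) = -2 - N
c(a, l) = 4 - l (c(a, l) = (-2 - 1*(-6)) - l = (-2 + 6) - l = 4 - l)
(c(-175, -87) + 7867) + 4211 = ((4 - 1*(-87)) + 7867) + 4211 = ((4 + 87) + 7867) + 4211 = (91 + 7867) + 4211 = 7958 + 4211 = 12169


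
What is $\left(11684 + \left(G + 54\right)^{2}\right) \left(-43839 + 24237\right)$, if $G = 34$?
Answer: $-380827656$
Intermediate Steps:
$\left(11684 + \left(G + 54\right)^{2}\right) \left(-43839 + 24237\right) = \left(11684 + \left(34 + 54\right)^{2}\right) \left(-43839 + 24237\right) = \left(11684 + 88^{2}\right) \left(-19602\right) = \left(11684 + 7744\right) \left(-19602\right) = 19428 \left(-19602\right) = -380827656$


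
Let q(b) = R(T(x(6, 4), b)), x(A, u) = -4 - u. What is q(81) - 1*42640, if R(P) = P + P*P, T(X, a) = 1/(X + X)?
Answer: -10915855/256 ≈ -42640.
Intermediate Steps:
T(X, a) = 1/(2*X)
R(P) = P + P²
q(b) = -15/256 (q(b) = (1/(2*(-4 - 1*4)))*(1 + 1/(2*(-4 - 1*4))) = (1/(2*(-4 - 4)))*(1 + 1/(2*(-4 - 4))) = ((½)/(-8))*(1 + (½)/(-8)) = ((½)*(-⅛))*(1 + (½)*(-⅛)) = -(1 - 1/16)/16 = -1/16*15/16 = -15/256)
q(81) - 1*42640 = -15/256 - 1*42640 = -15/256 - 42640 = -10915855/256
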